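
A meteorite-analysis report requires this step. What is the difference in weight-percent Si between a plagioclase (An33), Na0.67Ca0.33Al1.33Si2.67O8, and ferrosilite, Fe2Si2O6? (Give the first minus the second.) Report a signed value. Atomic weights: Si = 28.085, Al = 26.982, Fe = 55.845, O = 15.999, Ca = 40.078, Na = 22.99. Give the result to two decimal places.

Si in Na0.67Ca0.33Al1.33Si2.67O8: molar mass 267.494 g/mol; 2.67×28.085 = 74.987 g → 28.03 wt%.
Si in Fe2Si2O6: molar mass 263.854 g/mol; 2×28.085 = 56.170 g → 21.29 wt%.
Difference = 28.03 − 21.29 = 6.74 percentage points.

6.74 percentage points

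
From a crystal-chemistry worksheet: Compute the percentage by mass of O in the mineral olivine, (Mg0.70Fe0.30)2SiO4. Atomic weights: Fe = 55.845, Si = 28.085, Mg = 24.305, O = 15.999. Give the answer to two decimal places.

Formula mass = 1.40*24.305 + 0.60*55.845 + 1*28.085 + 4*15.999 = 159.615 g/mol, of which 63.996 g is O.
So O makes up 63.996/159.615 = 0.4009 of the mass, i.e. 40.09%.

40.09 mass %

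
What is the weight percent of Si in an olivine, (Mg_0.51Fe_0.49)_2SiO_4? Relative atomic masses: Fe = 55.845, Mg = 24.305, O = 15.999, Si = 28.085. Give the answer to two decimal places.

16.37 weight percent

Molar mass of (Mg_0.51Fe_0.49)_2SiO_4: 1.02*24.305 + 0.98*55.845 + 1*28.085 + 4*15.999 = 171.600 g/mol.
Mass of Si per formula unit: 1 × 28.085 = 28.085 g.
Weight fraction Si = 28.085 / 171.600 = 0.1637.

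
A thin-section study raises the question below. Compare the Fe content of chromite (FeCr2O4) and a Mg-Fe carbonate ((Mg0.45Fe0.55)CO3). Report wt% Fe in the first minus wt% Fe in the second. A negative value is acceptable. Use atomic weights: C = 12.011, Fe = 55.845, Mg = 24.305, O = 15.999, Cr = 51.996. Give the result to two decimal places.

-5.26 percentage points

M(FeCr2O4) = 223.833 g/mol, so wt% Fe = 55.845/223.833 × 100 = 24.95%.
M((Mg0.45Fe0.55)CO3) = 101.660 g/mol, so wt% Fe = 30.715/101.660 × 100 = 30.21%.
24.95 − 30.21 = -5.26 pp.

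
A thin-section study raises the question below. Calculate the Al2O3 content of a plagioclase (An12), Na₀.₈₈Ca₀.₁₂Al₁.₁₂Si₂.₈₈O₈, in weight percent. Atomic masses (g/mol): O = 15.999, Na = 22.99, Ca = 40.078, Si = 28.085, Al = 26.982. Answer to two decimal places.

M(Na₀.₈₈Ca₀.₁₂Al₁.₁₂Si₂.₈₈O₈) = 264.137 g/mol; M(Al2O3) = 101.961 g/mol.
Moles Al2O3 per formula unit = 1.12 Al ÷ 2 = 0.5600.
Al2O3 fraction = (0.5600 × 101.961) / 264.137 = 57.098/264.137 = 0.2162.

21.62 wt%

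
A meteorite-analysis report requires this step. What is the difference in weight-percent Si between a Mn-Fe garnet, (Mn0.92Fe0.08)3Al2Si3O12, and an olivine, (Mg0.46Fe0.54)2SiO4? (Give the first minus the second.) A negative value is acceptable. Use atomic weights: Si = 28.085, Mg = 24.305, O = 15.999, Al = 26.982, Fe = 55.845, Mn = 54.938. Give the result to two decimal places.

0.94 percentage points

M((Mn0.92Fe0.08)3Al2Si3O12) = 495.239 g/mol, so wt% Si = 84.255/495.239 × 100 = 17.01%.
M((Mg0.46Fe0.54)2SiO4) = 174.754 g/mol, so wt% Si = 28.085/174.754 × 100 = 16.07%.
17.01 − 16.07 = 0.94 pp.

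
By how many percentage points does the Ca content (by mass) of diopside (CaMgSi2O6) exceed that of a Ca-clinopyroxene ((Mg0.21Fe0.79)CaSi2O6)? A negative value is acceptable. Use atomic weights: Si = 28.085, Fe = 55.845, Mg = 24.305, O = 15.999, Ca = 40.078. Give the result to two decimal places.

M(CaMgSi2O6) = 216.547 g/mol, so wt% Ca = 40.078/216.547 × 100 = 18.51%.
M((Mg0.21Fe0.79)CaSi2O6) = 241.464 g/mol, so wt% Ca = 40.078/241.464 × 100 = 16.60%.
18.51 − 16.60 = 1.91 pp.

1.91 percentage points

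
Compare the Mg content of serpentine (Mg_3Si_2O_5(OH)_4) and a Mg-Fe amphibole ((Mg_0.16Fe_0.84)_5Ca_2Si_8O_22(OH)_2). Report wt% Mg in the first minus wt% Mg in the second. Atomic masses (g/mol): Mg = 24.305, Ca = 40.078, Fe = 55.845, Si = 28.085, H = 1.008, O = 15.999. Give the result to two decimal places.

M(Mg_3Si_2O_5(OH)_4) = 277.108 g/mol, so wt% Mg = 72.915/277.108 × 100 = 26.31%.
M((Mg_0.16Fe_0.84)_5Ca_2Si_8O_22(OH)_2) = 944.821 g/mol, so wt% Mg = 19.444/944.821 × 100 = 2.06%.
26.31 − 2.06 = 24.25 pp.

24.25 percentage points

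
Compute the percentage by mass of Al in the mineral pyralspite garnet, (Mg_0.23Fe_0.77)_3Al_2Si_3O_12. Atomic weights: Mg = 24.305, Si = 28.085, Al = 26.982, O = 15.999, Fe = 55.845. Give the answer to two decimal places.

11.34 wt%

M((Mg_0.23Fe_0.77)_3Al_2Si_3O_12) = 475.979 g/mol.
Al contributes 2 × 26.982 = 53.964 g per mole.
53.964/475.979 = 0.1134 → 11.34%.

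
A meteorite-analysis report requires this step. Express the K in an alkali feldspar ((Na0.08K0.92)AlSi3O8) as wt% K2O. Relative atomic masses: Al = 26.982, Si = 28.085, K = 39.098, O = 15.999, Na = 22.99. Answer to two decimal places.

15.64 wt%

M((Na0.08K0.92)AlSi3O8) = 277.038 g/mol; M(K2O) = 94.195 g/mol.
Moles K2O per formula unit = 0.92 K ÷ 2 = 0.4600.
K2O fraction = (0.4600 × 94.195) / 277.038 = 43.330/277.038 = 0.1564.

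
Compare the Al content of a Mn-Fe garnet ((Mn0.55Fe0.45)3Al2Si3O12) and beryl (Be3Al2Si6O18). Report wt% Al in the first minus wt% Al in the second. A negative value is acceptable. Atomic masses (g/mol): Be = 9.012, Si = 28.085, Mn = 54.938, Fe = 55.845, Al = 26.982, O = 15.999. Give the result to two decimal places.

0.83 percentage points

Al in (Mn0.55Fe0.45)3Al2Si3O12: molar mass 496.245 g/mol; 2×26.982 = 53.964 g → 10.87 wt%.
Al in Be3Al2Si6O18: molar mass 537.492 g/mol; 2×26.982 = 53.964 g → 10.04 wt%.
Difference = 10.87 − 10.04 = 0.83 percentage points.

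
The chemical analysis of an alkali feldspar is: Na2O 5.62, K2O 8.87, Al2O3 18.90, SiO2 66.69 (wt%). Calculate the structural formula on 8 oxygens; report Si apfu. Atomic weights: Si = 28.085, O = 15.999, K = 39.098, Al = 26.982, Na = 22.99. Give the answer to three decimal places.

2.999 Si apfu

Na2O (M=61.979): mol = 0.09068; Na = 0.18136, O = 0.09068.
K2O (M=94.195): mol = 0.09417; K = 0.18834, O = 0.09417.
Al2O3 (M=101.961): mol = 0.18536; Al = 0.37072, O = 0.55608.
SiO2 (M=60.083): mol = 1.10996; Si = 1.10996, O = 2.21992.
ΣO = 2.96085; factor = 8/ΣO = 2.70193.
Si apfu = 1.10996 × 2.70193 = 2.999.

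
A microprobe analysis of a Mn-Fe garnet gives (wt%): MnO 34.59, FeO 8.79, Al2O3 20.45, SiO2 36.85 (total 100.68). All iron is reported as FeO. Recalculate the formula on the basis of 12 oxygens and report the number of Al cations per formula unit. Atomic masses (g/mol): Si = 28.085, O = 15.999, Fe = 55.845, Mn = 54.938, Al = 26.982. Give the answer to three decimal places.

MnO (M=70.937): mol = 0.48762; Mn = 0.48762, O = 0.48762.
FeO (M=71.844): mol = 0.12235; Fe = 0.12235, O = 0.12235.
Al2O3 (M=101.961): mol = 0.20057; Al = 0.40114, O = 0.60171.
SiO2 (M=60.083): mol = 0.61332; Si = 0.61332, O = 1.22664.
ΣO = 2.43832; factor = 12/ΣO = 4.92142.
Al apfu = 0.40114 × 4.92142 = 1.974.

1.974 Al apfu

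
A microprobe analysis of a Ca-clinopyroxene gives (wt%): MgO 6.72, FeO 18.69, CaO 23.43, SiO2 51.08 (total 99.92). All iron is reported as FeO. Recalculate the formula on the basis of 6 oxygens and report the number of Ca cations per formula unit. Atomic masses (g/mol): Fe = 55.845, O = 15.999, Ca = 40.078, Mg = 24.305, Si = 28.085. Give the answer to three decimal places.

MgO (M=40.304): mol = 0.16673; Mg = 0.16673, O = 0.16673.
FeO (M=71.844): mol = 0.26015; Fe = 0.26015, O = 0.26015.
CaO (M=56.077): mol = 0.41782; Ca = 0.41782, O = 0.41782.
SiO2 (M=60.083): mol = 0.85016; Si = 0.85016, O = 1.70032.
ΣO = 2.54502; factor = 6/ΣO = 2.35755.
Ca apfu = 0.41782 × 2.35755 = 0.985.

0.985 Ca apfu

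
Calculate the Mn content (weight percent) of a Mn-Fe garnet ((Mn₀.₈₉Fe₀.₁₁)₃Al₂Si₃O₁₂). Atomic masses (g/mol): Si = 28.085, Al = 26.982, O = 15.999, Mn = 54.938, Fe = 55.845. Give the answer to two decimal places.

29.61 weight percent

Molar mass of (Mn₀.₈₉Fe₀.₁₁)₃Al₂Si₃O₁₂: 2.67·54.938 + 0.33·55.845 + 2·26.982 + 3·28.085 + 12·15.999 = 495.320 g/mol.
Mass of Mn per formula unit: 2.67 × 54.938 = 146.684 g.
Weight fraction Mn = 146.684 / 495.320 = 0.2961.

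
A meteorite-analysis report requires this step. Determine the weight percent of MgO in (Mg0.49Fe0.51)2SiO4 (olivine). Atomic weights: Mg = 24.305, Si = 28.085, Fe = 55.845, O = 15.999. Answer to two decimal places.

22.85 wt%

Molar mass of (Mg0.49Fe0.51)2SiO4 = 0.98×24.305 + 1.02×55.845 + 1×28.085 + 4×15.999 = 172.862 g/mol.
Each formula unit contains 0.98 Mg, equivalent to 0.98/1 = 0.9800 mol MgO.
M(MgO) = 1×24.305 + 1×15.999 = 40.304 g/mol.
Mass of MgO per formula unit = 0.9800 × 40.304 = 39.498 g.
MgO wt% = 39.498 / 172.862 × 100 = 22.85%.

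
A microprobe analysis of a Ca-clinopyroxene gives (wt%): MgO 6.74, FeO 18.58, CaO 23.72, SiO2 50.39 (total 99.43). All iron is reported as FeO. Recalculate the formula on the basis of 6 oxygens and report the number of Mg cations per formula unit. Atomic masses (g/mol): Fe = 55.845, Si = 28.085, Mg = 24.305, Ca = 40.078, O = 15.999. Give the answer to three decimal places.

MgO: 6.74/40.304 = 0.16723 mol → 0.16723 mol Mg, 0.16723 mol O.
FeO: 18.58/71.844 = 0.25862 mol → 0.25862 mol Fe, 0.25862 mol O.
CaO: 23.72/56.077 = 0.42299 mol → 0.42299 mol Ca, 0.42299 mol O.
SiO2: 50.39/60.083 = 0.83867 mol → 0.83867 mol Si, 1.67734 mol O.
Total oxygen = 2.52618 mol. Normalization factor = 6/2.52618 = 2.37513.
Mg per 6 O = 0.16723 × 2.37513 = 0.397.

0.397 Mg apfu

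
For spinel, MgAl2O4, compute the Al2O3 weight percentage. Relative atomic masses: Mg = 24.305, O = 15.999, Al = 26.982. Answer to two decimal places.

Formula mass = 142.265 g/mol.
2 Al → 1.0000 mol Al2O3 per formula unit; M(Al2O3) = 101.961, so Al2O3 mass = 101.961 g.
101.961/142.265 × 100 = 71.67 wt%.

71.67 wt%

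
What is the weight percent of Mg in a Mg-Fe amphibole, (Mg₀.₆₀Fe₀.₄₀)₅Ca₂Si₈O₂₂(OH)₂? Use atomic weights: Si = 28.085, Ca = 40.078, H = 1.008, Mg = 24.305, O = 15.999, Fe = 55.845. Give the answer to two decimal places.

8.33 weight percent

M((Mg₀.₆₀Fe₀.₄₀)₅Ca₂Si₈O₂₂(OH)₂) = 875.433 g/mol.
Mg contributes 3 × 24.305 = 72.915 g per mole.
72.915/875.433 = 0.0833 → 8.33%.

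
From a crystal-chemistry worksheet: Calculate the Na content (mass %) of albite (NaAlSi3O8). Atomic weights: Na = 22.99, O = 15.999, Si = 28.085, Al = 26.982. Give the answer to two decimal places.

M(NaAlSi3O8) = 262.219 g/mol.
Na contributes 1 × 22.99 = 22.990 g per mole.
22.990/262.219 = 0.0877 → 8.77%.

8.77 mass %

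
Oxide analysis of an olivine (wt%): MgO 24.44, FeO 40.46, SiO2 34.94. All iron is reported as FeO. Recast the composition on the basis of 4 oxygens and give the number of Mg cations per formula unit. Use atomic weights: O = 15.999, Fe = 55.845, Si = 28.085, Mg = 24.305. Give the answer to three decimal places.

1.040 Mg apfu

MgO (M=40.304): mol = 0.60639; Mg = 0.60639, O = 0.60639.
FeO (M=71.844): mol = 0.56316; Fe = 0.56316, O = 0.56316.
SiO2 (M=60.083): mol = 0.58153; Si = 0.58153, O = 1.16306.
ΣO = 2.33261; factor = 4/ΣO = 1.71482.
Mg apfu = 0.60639 × 1.71482 = 1.040.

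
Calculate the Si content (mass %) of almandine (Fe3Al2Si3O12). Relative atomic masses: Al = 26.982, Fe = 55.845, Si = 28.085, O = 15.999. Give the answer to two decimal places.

Formula mass = 3×55.845 + 2×26.982 + 3×28.085 + 12×15.999 = 497.742 g/mol, of which 84.255 g is Si.
So Si makes up 84.255/497.742 = 0.1693 of the mass, i.e. 16.93%.

16.93 mass %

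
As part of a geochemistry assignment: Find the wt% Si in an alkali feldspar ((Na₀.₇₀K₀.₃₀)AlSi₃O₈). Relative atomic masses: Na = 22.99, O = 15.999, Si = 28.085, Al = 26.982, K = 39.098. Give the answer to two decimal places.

31.55 weight percent

Formula mass = 0.70*22.99 + 0.30*39.098 + 1*26.982 + 3*28.085 + 8*15.999 = 267.051 g/mol, of which 84.255 g is Si.
So Si makes up 84.255/267.051 = 0.3155 of the mass, i.e. 31.55%.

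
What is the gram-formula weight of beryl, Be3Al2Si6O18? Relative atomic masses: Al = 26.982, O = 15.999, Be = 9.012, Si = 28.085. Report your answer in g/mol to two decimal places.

The formula mass is the sum 3*9.012 + 2*26.982 + 6*28.085 + 18*15.999.

537.49 g/mol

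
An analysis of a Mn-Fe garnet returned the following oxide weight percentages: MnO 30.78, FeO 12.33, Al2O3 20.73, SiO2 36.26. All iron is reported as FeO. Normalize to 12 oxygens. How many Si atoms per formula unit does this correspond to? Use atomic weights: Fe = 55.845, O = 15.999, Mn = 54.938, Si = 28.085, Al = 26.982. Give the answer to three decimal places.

MnO (M=70.937): mol = 0.43391; Mn = 0.43391, O = 0.43391.
FeO (M=71.844): mol = 0.17162; Fe = 0.17162, O = 0.17162.
Al2O3 (M=101.961): mol = 0.20331; Al = 0.40662, O = 0.60993.
SiO2 (M=60.083): mol = 0.60350; Si = 0.60350, O = 1.20700.
ΣO = 2.42246; factor = 12/ΣO = 4.95364.
Si apfu = 0.60350 × 4.95364 = 2.990.

2.990 Si apfu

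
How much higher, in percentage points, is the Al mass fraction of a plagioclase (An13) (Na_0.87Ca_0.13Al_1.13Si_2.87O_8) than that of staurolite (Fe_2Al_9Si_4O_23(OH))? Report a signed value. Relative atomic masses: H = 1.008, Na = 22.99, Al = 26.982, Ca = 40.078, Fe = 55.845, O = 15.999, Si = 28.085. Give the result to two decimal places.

-16.97 percentage points

First mineral: 30.490 g Al in 264.297 g formula = 11.54 wt% Al.
Second mineral: 242.838 g Al in 851.852 g formula = 28.51 wt% Al.
11.54% − 28.51% gives a difference of -16.97 percentage points.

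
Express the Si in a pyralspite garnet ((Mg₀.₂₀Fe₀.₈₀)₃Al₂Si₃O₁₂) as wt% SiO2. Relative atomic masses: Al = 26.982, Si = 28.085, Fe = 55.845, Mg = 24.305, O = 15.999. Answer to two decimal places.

M((Mg₀.₂₀Fe₀.₈₀)₃Al₂Si₃O₁₂) = 478.818 g/mol; M(SiO2) = 60.083 g/mol.
Moles SiO2 per formula unit = 3 Si ÷ 1 = 3.0000.
SiO2 fraction = (3.0000 × 60.083) / 478.818 = 180.249/478.818 = 0.3764.

37.64 wt%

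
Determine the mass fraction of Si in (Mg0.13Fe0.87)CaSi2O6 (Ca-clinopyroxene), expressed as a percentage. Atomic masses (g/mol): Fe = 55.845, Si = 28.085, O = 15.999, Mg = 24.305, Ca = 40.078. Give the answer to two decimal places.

M((Mg0.13Fe0.87)CaSi2O6) = 243.987 g/mol.
Si contributes 2 × 28.085 = 56.170 g per mole.
56.170/243.987 = 0.2302 → 23.02%.

23.02 wt%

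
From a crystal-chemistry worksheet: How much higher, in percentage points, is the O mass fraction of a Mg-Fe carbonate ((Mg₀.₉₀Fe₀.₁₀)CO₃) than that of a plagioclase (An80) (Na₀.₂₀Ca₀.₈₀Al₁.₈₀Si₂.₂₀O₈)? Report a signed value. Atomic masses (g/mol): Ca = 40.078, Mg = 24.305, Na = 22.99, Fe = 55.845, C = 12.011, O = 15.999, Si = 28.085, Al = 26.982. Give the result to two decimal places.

O in (Mg₀.₉₀Fe₀.₁₀)CO₃: molar mass 87.467 g/mol; 3×15.999 = 47.997 g → 54.87 wt%.
O in Na₀.₂₀Ca₀.₈₀Al₁.₈₀Si₂.₂₀O₈: molar mass 275.007 g/mol; 8×15.999 = 127.992 g → 46.54 wt%.
Difference = 54.87 − 46.54 = 8.33 percentage points.

8.33 percentage points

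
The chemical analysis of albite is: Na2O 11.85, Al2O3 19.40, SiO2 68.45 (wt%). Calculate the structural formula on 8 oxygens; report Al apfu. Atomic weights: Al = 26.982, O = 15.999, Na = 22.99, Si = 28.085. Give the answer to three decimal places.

Na2O: 11.85/61.979 = 0.19119 mol → 0.38238 mol Na, 0.19119 mol O.
Al2O3: 19.40/101.961 = 0.19027 mol → 0.38054 mol Al, 0.57081 mol O.
SiO2: 68.45/60.083 = 1.13926 mol → 1.13926 mol Si, 2.27852 mol O.
Total oxygen = 3.04052 mol. Normalization factor = 8/3.04052 = 2.63113.
Al per 8 O = 0.38054 × 2.63113 = 1.001.

1.001 Al apfu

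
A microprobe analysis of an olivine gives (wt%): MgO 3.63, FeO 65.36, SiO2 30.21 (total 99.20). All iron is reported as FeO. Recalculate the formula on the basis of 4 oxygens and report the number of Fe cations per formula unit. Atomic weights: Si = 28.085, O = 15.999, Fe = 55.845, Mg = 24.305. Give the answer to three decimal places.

MgO: 3.63/40.304 = 0.09007 mol → 0.09007 mol Mg, 0.09007 mol O.
FeO: 65.36/71.844 = 0.90975 mol → 0.90975 mol Fe, 0.90975 mol O.
SiO2: 30.21/60.083 = 0.50280 mol → 0.50280 mol Si, 1.00560 mol O.
Total oxygen = 2.00542 mol. Normalization factor = 4/2.00542 = 1.99459.
Fe per 4 O = 0.90975 × 1.99459 = 1.815.

1.815 Fe apfu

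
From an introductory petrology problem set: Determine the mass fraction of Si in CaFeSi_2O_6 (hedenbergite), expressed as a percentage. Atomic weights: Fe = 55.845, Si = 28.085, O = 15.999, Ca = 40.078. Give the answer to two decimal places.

Formula mass = 1×40.078 + 1×55.845 + 2×28.085 + 6×15.999 = 248.087 g/mol, of which 56.170 g is Si.
So Si makes up 56.170/248.087 = 0.2264 of the mass, i.e. 22.64%.

22.64 weight percent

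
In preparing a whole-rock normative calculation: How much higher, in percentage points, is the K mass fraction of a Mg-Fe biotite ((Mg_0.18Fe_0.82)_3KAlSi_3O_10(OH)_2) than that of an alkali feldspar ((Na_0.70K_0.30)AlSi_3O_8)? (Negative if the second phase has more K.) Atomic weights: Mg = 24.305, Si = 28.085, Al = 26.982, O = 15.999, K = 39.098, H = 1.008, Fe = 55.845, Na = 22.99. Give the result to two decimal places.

M((Mg_0.18Fe_0.82)_3KAlSi_3O_10(OH)_2) = 494.842 g/mol, so wt% K = 39.098/494.842 × 100 = 7.90%.
M((Na_0.70K_0.30)AlSi_3O_8) = 267.051 g/mol, so wt% K = 11.729/267.051 × 100 = 4.39%.
7.90 − 4.39 = 3.51 pp.

3.51 percentage points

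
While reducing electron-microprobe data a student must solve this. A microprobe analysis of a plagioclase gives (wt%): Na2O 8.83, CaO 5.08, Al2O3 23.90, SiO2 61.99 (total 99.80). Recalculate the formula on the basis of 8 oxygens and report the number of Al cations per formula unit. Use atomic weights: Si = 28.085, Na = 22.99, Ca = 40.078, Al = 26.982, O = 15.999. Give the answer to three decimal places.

Na2O (M=61.979): mol = 0.14247; Na = 0.28494, O = 0.14247.
CaO (M=56.077): mol = 0.09059; Ca = 0.09059, O = 0.09059.
Al2O3 (M=101.961): mol = 0.23440; Al = 0.46880, O = 0.70320.
SiO2 (M=60.083): mol = 1.03174; Si = 1.03174, O = 2.06348.
ΣO = 2.99974; factor = 8/ΣO = 2.66690.
Al apfu = 0.46880 × 2.66690 = 1.250.

1.250 Al apfu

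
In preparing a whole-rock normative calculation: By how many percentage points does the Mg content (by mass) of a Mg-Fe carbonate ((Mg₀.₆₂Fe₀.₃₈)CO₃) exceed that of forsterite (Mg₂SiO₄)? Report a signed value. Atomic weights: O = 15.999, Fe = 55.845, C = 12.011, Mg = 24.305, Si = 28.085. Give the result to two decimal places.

-18.90 percentage points

First mineral: 15.069 g Mg in 96.298 g formula = 15.65 wt% Mg.
Second mineral: 48.610 g Mg in 140.691 g formula = 34.55 wt% Mg.
15.65% − 34.55% gives a difference of -18.90 percentage points.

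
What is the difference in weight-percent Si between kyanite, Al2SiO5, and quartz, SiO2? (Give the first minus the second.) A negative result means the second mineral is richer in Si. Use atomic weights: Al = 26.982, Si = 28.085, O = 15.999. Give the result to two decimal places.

Si in Al2SiO5: molar mass 162.044 g/mol; 1×28.085 = 28.085 g → 17.33 wt%.
Si in SiO2: molar mass 60.083 g/mol; 1×28.085 = 28.085 g → 46.74 wt%.
Difference = 17.33 − 46.74 = -29.41 percentage points.

-29.41 percentage points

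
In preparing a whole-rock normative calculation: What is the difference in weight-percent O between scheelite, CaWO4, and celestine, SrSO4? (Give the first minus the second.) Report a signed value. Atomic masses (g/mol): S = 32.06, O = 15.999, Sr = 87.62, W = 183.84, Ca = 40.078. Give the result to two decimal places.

M(CaWO4) = 287.914 g/mol, so wt% O = 63.996/287.914 × 100 = 22.23%.
M(SrSO4) = 183.676 g/mol, so wt% O = 63.996/183.676 × 100 = 34.84%.
22.23 − 34.84 = -12.61 pp.

-12.61 percentage points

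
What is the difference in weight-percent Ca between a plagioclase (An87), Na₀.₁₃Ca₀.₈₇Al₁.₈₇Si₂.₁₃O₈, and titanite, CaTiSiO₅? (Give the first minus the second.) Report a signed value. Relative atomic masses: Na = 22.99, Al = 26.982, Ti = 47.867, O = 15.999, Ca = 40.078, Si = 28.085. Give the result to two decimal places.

-7.82 percentage points

First mineral: 34.868 g Ca in 276.126 g formula = 12.63 wt% Ca.
Second mineral: 40.078 g Ca in 196.025 g formula = 20.45 wt% Ca.
12.63% − 20.45% gives a difference of -7.82 percentage points.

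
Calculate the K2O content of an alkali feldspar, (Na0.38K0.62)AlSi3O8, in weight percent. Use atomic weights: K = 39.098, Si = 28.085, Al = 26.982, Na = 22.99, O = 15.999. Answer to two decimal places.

Molar mass of (Na0.38K0.62)AlSi3O8 = 0.38×22.99 + 0.62×39.098 + 1×26.982 + 3×28.085 + 8×15.999 = 272.206 g/mol.
Each formula unit contains 0.62 K, equivalent to 0.62/2 = 0.3100 mol K2O.
M(K2O) = 2×39.098 + 1×15.999 = 94.195 g/mol.
Mass of K2O per formula unit = 0.3100 × 94.195 = 29.200 g.
K2O wt% = 29.200 / 272.206 × 100 = 10.73%.

10.73 wt%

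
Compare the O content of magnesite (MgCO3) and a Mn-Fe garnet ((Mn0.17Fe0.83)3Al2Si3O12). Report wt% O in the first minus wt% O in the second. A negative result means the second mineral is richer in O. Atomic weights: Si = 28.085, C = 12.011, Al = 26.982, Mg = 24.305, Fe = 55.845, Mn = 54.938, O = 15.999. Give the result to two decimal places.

18.32 percentage points

O in MgCO3: molar mass 84.313 g/mol; 3×15.999 = 47.997 g → 56.93 wt%.
O in (Mn0.17Fe0.83)3Al2Si3O12: molar mass 497.279 g/mol; 12×15.999 = 191.988 g → 38.61 wt%.
Difference = 56.93 − 38.61 = 18.32 percentage points.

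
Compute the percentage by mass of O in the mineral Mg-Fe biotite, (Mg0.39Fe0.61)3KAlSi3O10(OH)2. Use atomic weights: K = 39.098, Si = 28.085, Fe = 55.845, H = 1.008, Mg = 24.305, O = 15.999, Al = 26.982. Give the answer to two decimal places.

40.42 mass %

M((Mg0.39Fe0.61)3KAlSi3O10(OH)2) = 474.972 g/mol.
O contributes 12 × 15.999 = 191.988 g per mole.
191.988/474.972 = 0.4042 → 40.42%.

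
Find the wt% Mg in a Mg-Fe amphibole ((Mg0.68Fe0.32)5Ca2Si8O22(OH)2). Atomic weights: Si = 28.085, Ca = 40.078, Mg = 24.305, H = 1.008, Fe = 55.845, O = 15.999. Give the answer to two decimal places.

Formula mass = 3.40·24.305 + 1.60·55.845 + 2·40.078 + 8·28.085 + 24·15.999 + 2·1.008 = 862.817 g/mol, of which 82.637 g is Mg.
So Mg makes up 82.637/862.817 = 0.0958 of the mass, i.e. 9.58%.

9.58 weight percent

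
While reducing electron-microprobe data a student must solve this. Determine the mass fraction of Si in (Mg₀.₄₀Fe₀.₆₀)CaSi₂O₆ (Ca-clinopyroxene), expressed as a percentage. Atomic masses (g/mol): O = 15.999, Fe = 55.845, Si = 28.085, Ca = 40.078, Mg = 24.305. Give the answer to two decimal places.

23.85 mass %

Molar mass of (Mg₀.₄₀Fe₀.₆₀)CaSi₂O₆: 0.40*24.305 + 0.60*55.845 + 1*40.078 + 2*28.085 + 6*15.999 = 235.471 g/mol.
Mass of Si per formula unit: 2 × 28.085 = 56.170 g.
Weight fraction Si = 56.170 / 235.471 = 0.2385.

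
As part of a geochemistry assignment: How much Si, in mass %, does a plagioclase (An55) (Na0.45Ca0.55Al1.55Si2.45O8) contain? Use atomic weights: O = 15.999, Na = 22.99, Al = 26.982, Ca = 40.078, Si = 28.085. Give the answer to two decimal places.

25.39 mass %

Molar mass of Na0.45Ca0.55Al1.55Si2.45O8: 0.45·22.99 + 0.55·40.078 + 1.55·26.982 + 2.45·28.085 + 8·15.999 = 271.011 g/mol.
Mass of Si per formula unit: 2.45 × 28.085 = 68.808 g.
Weight fraction Si = 68.808 / 271.011 = 0.2539.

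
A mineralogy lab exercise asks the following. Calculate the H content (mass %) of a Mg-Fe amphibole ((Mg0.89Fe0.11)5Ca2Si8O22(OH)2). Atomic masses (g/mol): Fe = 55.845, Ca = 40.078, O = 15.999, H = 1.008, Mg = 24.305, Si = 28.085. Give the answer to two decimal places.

Formula mass = 4.45*24.305 + 0.55*55.845 + 2*40.078 + 8*28.085 + 24*15.999 + 2*1.008 = 829.700 g/mol, of which 2.016 g is H.
So H makes up 2.016/829.700 = 0.0024 of the mass, i.e. 0.24%.

0.24 mass %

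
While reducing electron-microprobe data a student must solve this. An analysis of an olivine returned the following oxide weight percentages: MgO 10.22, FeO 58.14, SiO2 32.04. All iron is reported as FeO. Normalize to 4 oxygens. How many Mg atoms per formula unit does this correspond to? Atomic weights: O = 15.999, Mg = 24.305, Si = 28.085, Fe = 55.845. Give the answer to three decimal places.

10.22 wt% MgO ÷ 40.304 g/mol = 0.25357 mol, giving 0.25357 Mg and 0.25357 O.
58.14 wt% FeO ÷ 71.844 g/mol = 0.80925 mol, giving 0.80925 Fe and 0.80925 O.
32.04 wt% SiO2 ÷ 60.083 g/mol = 0.53326 mol, giving 0.53326 Si and 1.06652 O.
Oxygen sums to 2.12934; scaling by 4/2.12934 = 1.87852 puts the formula on 4 O.
Mg: 0.25357 × 1.87852 = 0.476 atoms per formula unit.

0.476 Mg apfu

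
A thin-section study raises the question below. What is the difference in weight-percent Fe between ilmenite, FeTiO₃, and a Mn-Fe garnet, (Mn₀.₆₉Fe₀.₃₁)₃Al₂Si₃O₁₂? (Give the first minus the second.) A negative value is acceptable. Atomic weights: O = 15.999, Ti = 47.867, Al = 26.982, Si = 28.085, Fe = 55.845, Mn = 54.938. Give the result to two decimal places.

First mineral: 55.845 g Fe in 151.709 g formula = 36.81 wt% Fe.
Second mineral: 51.936 g Fe in 495.865 g formula = 10.47 wt% Fe.
36.81% − 10.47% gives a difference of 26.34 percentage points.

26.34 percentage points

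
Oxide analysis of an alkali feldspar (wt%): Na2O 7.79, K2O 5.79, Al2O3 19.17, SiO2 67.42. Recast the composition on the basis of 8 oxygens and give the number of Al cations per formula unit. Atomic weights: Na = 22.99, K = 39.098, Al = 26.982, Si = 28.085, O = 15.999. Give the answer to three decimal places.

1.004 Al apfu

7.79 wt% Na2O ÷ 61.979 g/mol = 0.12569 mol, giving 0.25138 Na and 0.12569 O.
5.79 wt% K2O ÷ 94.195 g/mol = 0.06147 mol, giving 0.12294 K and 0.06147 O.
19.17 wt% Al2O3 ÷ 101.961 g/mol = 0.18801 mol, giving 0.37602 Al and 0.56403 O.
67.42 wt% SiO2 ÷ 60.083 g/mol = 1.12211 mol, giving 1.12211 Si and 2.24422 O.
Oxygen sums to 2.99541; scaling by 8/2.99541 = 2.67075 puts the formula on 8 O.
Al: 0.37602 × 2.67075 = 1.004 atoms per formula unit.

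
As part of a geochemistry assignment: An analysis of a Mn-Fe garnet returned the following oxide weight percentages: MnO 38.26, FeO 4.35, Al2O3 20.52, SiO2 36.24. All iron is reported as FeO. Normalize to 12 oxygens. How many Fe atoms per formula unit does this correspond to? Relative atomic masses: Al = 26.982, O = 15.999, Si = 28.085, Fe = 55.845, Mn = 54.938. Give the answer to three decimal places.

0.301 Fe apfu

MnO (M=70.937): mol = 0.53935; Mn = 0.53935, O = 0.53935.
FeO (M=71.844): mol = 0.06055; Fe = 0.06055, O = 0.06055.
Al2O3 (M=101.961): mol = 0.20125; Al = 0.40250, O = 0.60375.
SiO2 (M=60.083): mol = 0.60317; Si = 0.60317, O = 1.20634.
ΣO = 2.40999; factor = 12/ΣO = 4.97927.
Fe apfu = 0.06055 × 4.97927 = 0.301.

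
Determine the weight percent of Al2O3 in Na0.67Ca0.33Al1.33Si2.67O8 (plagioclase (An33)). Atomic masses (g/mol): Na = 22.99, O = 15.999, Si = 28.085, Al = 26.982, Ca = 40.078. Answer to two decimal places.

M(Na0.67Ca0.33Al1.33Si2.67O8) = 267.494 g/mol; M(Al2O3) = 101.961 g/mol.
Moles Al2O3 per formula unit = 1.33 Al ÷ 2 = 0.6650.
Al2O3 fraction = (0.6650 × 101.961) / 267.494 = 67.804/267.494 = 0.2535.

25.35 wt%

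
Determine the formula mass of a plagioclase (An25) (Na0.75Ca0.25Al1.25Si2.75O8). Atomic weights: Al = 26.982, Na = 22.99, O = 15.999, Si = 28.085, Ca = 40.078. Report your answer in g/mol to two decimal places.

266.22 g/mol

M = 0.75×22.99 + 0.25×40.078 + 1.25×26.982 + 2.75×28.085 + 8×15.999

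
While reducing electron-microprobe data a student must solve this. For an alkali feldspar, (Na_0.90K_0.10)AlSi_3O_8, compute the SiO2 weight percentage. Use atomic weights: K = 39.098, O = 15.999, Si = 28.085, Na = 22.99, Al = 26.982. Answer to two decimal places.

68.32 wt%

M((Na_0.90K_0.10)AlSi_3O_8) = 263.830 g/mol; M(SiO2) = 60.083 g/mol.
Moles SiO2 per formula unit = 3 Si ÷ 1 = 3.0000.
SiO2 fraction = (3.0000 × 60.083) / 263.830 = 180.249/263.830 = 0.6832.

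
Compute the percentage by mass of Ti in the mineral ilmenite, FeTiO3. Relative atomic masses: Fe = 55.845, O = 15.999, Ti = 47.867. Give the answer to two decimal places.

Molar mass of FeTiO3: 1×55.845 + 1×47.867 + 3×15.999 = 151.709 g/mol.
Mass of Ti per formula unit: 1 × 47.867 = 47.867 g.
Weight fraction Ti = 47.867 / 151.709 = 0.3155.

31.55 weight percent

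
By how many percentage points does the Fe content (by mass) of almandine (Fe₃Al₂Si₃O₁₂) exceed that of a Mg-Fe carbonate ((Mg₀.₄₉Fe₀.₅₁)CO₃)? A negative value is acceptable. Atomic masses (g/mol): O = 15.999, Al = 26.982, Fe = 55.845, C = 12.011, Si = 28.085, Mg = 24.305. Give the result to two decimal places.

First mineral: 167.535 g Fe in 497.742 g formula = 33.66 wt% Fe.
Second mineral: 28.481 g Fe in 100.398 g formula = 28.37 wt% Fe.
33.66% − 28.37% gives a difference of 5.29 percentage points.

5.29 percentage points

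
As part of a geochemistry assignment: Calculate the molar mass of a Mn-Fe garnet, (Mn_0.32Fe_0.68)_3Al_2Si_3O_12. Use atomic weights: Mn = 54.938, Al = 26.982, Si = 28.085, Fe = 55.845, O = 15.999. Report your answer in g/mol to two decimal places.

Mn: 0.96 × 54.938 = 52.7405
Fe: 2.04 × 55.845 = 113.9238
Al: 2 × 26.982 = 53.9640
Si: 3 × 28.085 = 84.2550
O: 12 × 15.999 = 191.9880
Summing the contributions gives the formula mass.

496.87 g/mol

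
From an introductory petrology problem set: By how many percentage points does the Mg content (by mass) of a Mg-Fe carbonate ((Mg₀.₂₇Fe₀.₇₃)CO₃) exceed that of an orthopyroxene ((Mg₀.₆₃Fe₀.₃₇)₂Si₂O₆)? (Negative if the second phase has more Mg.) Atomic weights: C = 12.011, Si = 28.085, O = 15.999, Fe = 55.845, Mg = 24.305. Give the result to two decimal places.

-7.55 percentage points

Mg in (Mg₀.₂₇Fe₀.₇₃)CO₃: molar mass 107.337 g/mol; 0.27×24.305 = 6.562 g → 6.11 wt%.
Mg in (Mg₀.₆₃Fe₀.₃₇)₂Si₂O₆: molar mass 224.114 g/mol; 1.26×24.305 = 30.624 g → 13.66 wt%.
Difference = 6.11 − 13.66 = -7.55 percentage points.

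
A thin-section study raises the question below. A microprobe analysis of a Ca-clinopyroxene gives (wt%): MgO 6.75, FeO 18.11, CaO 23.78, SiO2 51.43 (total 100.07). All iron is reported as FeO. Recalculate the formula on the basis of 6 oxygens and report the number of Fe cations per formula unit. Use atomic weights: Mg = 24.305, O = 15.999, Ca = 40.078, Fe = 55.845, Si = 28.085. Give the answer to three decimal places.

6.75 wt% MgO ÷ 40.304 g/mol = 0.16748 mol, giving 0.16748 Mg and 0.16748 O.
18.11 wt% FeO ÷ 71.844 g/mol = 0.25207 mol, giving 0.25207 Fe and 0.25207 O.
23.78 wt% CaO ÷ 56.077 g/mol = 0.42406 mol, giving 0.42406 Ca and 0.42406 O.
51.43 wt% SiO2 ÷ 60.083 g/mol = 0.85598 mol, giving 0.85598 Si and 1.71196 O.
Oxygen sums to 2.55557; scaling by 6/2.55557 = 2.34781 puts the formula on 6 O.
Fe: 0.25207 × 2.34781 = 0.592 atoms per formula unit.

0.592 Fe apfu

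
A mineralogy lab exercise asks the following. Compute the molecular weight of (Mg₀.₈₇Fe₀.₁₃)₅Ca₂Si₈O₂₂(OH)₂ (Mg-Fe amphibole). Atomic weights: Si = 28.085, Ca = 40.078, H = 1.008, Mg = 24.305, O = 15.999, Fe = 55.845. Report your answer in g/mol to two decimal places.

832.85 g/mol

M = 4.35*24.305 + 0.65*55.845 + 2*40.078 + 8*28.085 + 24*15.999 + 2*1.008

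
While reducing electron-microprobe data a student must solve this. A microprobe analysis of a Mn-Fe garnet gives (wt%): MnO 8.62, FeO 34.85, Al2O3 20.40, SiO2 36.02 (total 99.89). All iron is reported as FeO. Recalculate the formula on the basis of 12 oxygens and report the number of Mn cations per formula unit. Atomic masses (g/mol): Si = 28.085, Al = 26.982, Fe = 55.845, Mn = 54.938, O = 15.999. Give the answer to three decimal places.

8.62 wt% MnO ÷ 70.937 g/mol = 0.12152 mol, giving 0.12152 Mn and 0.12152 O.
34.85 wt% FeO ÷ 71.844 g/mol = 0.48508 mol, giving 0.48508 Fe and 0.48508 O.
20.40 wt% Al2O3 ÷ 101.961 g/mol = 0.20008 mol, giving 0.40016 Al and 0.60024 O.
36.02 wt% SiO2 ÷ 60.083 g/mol = 0.59950 mol, giving 0.59950 Si and 1.19900 O.
Oxygen sums to 2.40584; scaling by 12/2.40584 = 4.98786 puts the formula on 12 O.
Mn: 0.12152 × 4.98786 = 0.606 atoms per formula unit.

0.606 Mn apfu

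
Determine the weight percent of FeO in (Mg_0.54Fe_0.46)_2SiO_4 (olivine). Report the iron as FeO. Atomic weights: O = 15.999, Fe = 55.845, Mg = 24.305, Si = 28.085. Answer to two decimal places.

38.95 wt%

M((Mg_0.54Fe_0.46)_2SiO_4) = 169.708 g/mol; M(FeO) = 71.844 g/mol.
Moles FeO per formula unit = 0.92 Fe ÷ 1 = 0.9200.
FeO fraction = (0.9200 × 71.844) / 169.708 = 66.096/169.708 = 0.3895.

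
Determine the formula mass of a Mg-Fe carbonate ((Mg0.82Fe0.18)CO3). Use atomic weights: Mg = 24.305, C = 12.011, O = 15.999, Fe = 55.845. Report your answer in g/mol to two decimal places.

Mg: 0.82 × 24.305 = 19.9301
Fe: 0.18 × 55.845 = 10.0521
C: 1 × 12.011 = 12.0110
O: 3 × 15.999 = 47.9970
Summing the contributions gives the formula mass.

89.99 g/mol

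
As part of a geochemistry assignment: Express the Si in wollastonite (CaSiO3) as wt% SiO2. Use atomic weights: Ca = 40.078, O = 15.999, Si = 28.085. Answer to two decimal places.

M(CaSiO3) = 116.160 g/mol; M(SiO2) = 60.083 g/mol.
Moles SiO2 per formula unit = 1 Si ÷ 1 = 1.0000.
SiO2 fraction = (1.0000 × 60.083) / 116.160 = 60.083/116.160 = 0.5172.

51.72 wt%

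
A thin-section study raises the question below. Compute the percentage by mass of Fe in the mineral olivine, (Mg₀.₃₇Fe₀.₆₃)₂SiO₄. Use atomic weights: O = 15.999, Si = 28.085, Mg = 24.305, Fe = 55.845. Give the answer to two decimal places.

39.00 wt%

Molar mass of (Mg₀.₃₇Fe₀.₆₃)₂SiO₄: 0.74×24.305 + 1.26×55.845 + 1×28.085 + 4×15.999 = 180.431 g/mol.
Mass of Fe per formula unit: 1.26 × 55.845 = 70.365 g.
Weight fraction Fe = 70.365 / 180.431 = 0.3900.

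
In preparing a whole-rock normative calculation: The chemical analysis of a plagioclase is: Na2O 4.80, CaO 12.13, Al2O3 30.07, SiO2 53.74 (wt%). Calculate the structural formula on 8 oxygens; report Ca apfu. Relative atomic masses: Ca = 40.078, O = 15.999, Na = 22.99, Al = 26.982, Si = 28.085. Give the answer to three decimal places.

Na2O (M=61.979): mol = 0.07745; Na = 0.15490, O = 0.07745.
CaO (M=56.077): mol = 0.21631; Ca = 0.21631, O = 0.21631.
Al2O3 (M=101.961): mol = 0.29492; Al = 0.58984, O = 0.88476.
SiO2 (M=60.083): mol = 0.89443; Si = 0.89443, O = 1.78886.
ΣO = 2.96738; factor = 8/ΣO = 2.69598.
Ca apfu = 0.21631 × 2.69598 = 0.583.

0.583 Ca apfu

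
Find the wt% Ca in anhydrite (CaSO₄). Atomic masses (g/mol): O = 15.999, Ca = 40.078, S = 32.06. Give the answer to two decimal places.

Formula mass = 1*40.078 + 1*32.06 + 4*15.999 = 136.134 g/mol, of which 40.078 g is Ca.
So Ca makes up 40.078/136.134 = 0.2944 of the mass, i.e. 29.44%.

29.44 mass %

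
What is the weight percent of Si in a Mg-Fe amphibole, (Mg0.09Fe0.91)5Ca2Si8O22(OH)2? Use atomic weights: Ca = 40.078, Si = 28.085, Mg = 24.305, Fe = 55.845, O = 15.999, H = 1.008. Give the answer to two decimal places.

23.51 mass %

M((Mg0.09Fe0.91)5Ca2Si8O22(OH)2) = 955.860 g/mol.
Si contributes 8 × 28.085 = 224.680 g per mole.
224.680/955.860 = 0.2351 → 23.51%.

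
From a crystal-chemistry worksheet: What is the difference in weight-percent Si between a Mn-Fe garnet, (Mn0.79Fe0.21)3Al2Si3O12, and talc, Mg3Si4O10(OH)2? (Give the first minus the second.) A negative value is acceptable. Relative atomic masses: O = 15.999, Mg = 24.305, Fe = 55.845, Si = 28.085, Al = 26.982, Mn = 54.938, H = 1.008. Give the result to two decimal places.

-12.62 percentage points

First mineral: 84.255 g Si in 495.592 g formula = 17.00 wt% Si.
Second mineral: 112.340 g Si in 379.259 g formula = 29.62 wt% Si.
17.00% − 29.62% gives a difference of -12.62 percentage points.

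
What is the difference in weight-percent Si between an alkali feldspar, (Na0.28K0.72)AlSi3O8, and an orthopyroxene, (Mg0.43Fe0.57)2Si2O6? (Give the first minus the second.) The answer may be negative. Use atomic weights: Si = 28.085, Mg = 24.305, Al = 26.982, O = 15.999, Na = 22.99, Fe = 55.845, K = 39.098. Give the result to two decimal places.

7.04 percentage points

First mineral: 84.255 g Si in 273.817 g formula = 30.77 wt% Si.
Second mineral: 56.170 g Si in 236.730 g formula = 23.73 wt% Si.
30.77% − 23.73% gives a difference of 7.04 percentage points.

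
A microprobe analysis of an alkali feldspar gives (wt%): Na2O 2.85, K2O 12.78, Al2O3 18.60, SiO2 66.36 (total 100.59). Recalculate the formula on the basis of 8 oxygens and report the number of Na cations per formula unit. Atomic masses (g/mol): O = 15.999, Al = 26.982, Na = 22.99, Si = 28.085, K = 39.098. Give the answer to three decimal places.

0.250 Na apfu

Na2O (M=61.979): mol = 0.04598; Na = 0.09196, O = 0.04598.
K2O (M=94.195): mol = 0.13568; K = 0.27136, O = 0.13568.
Al2O3 (M=101.961): mol = 0.18242; Al = 0.36484, O = 0.54726.
SiO2 (M=60.083): mol = 1.10447; Si = 1.10447, O = 2.20894.
ΣO = 2.93786; factor = 8/ΣO = 2.72307.
Na apfu = 0.09196 × 2.72307 = 0.250.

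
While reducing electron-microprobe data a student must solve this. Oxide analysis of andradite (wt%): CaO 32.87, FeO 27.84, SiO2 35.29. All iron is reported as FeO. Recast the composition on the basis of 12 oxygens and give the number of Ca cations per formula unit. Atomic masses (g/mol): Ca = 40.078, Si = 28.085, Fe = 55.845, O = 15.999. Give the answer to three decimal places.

3.274 Ca apfu

32.87 wt% CaO ÷ 56.077 g/mol = 0.58616 mol, giving 0.58616 Ca and 0.58616 O.
27.84 wt% FeO ÷ 71.844 g/mol = 0.38751 mol, giving 0.38751 Fe and 0.38751 O.
35.29 wt% SiO2 ÷ 60.083 g/mol = 0.58735 mol, giving 0.58735 Si and 1.17470 O.
Oxygen sums to 2.14837; scaling by 12/2.14837 = 5.58563 puts the formula on 12 O.
Ca: 0.58616 × 5.58563 = 3.274 atoms per formula unit.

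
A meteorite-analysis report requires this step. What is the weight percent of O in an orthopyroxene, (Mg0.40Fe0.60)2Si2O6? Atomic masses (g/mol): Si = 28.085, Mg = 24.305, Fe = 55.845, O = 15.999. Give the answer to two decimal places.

40.23 wt%

Formula mass = 0.80*24.305 + 1.20*55.845 + 2*28.085 + 6*15.999 = 238.622 g/mol, of which 95.994 g is O.
So O makes up 95.994/238.622 = 0.4023 of the mass, i.e. 40.23%.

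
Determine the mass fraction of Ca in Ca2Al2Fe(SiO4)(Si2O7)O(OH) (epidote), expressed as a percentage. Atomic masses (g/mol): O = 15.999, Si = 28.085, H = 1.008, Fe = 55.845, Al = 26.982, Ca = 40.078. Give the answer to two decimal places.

16.59 wt%

Molar mass of Ca2Al2Fe(SiO4)(Si2O7)O(OH): 2×40.078 + 2×26.982 + 1×55.845 + 3×28.085 + 13×15.999 + 1×1.008 = 483.215 g/mol.
Mass of Ca per formula unit: 2 × 40.078 = 80.156 g.
Weight fraction Ca = 80.156 / 483.215 = 0.1659.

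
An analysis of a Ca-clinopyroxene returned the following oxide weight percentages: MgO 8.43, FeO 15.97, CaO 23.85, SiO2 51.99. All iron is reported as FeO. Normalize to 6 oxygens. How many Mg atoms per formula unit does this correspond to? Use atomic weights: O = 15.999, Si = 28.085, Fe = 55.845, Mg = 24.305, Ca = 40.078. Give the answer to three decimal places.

MgO (M=40.304): mol = 0.20916; Mg = 0.20916, O = 0.20916.
FeO (M=71.844): mol = 0.22229; Fe = 0.22229, O = 0.22229.
CaO (M=56.077): mol = 0.42531; Ca = 0.42531, O = 0.42531.
SiO2 (M=60.083): mol = 0.86530; Si = 0.86530, O = 1.73060.
ΣO = 2.58736; factor = 6/ΣO = 2.31897.
Mg apfu = 0.20916 × 2.31897 = 0.485.

0.485 Mg apfu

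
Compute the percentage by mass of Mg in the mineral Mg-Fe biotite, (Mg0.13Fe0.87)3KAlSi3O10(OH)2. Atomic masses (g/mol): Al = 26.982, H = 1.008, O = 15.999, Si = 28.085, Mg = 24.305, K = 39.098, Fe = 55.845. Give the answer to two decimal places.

1.90 mass %

Formula mass = 0.39×24.305 + 2.61×55.845 + 1×39.098 + 1×26.982 + 3×28.085 + 12×15.999 + 2×1.008 = 499.573 g/mol, of which 9.479 g is Mg.
So Mg makes up 9.479/499.573 = 0.0190 of the mass, i.e. 1.90%.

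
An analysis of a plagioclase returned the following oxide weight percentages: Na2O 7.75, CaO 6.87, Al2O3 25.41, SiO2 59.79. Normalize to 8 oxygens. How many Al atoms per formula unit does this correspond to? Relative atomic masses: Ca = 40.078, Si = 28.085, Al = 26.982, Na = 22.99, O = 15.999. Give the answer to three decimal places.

1.336 Al apfu

Na2O: 7.75/61.979 = 0.12504 mol → 0.25008 mol Na, 0.12504 mol O.
CaO: 6.87/56.077 = 0.12251 mol → 0.12251 mol Ca, 0.12251 mol O.
Al2O3: 25.41/101.961 = 0.24921 mol → 0.49842 mol Al, 0.74763 mol O.
SiO2: 59.79/60.083 = 0.99512 mol → 0.99512 mol Si, 1.99024 mol O.
Total oxygen = 2.98542 mol. Normalization factor = 8/2.98542 = 2.67969.
Al per 8 O = 0.49842 × 2.67969 = 1.336.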